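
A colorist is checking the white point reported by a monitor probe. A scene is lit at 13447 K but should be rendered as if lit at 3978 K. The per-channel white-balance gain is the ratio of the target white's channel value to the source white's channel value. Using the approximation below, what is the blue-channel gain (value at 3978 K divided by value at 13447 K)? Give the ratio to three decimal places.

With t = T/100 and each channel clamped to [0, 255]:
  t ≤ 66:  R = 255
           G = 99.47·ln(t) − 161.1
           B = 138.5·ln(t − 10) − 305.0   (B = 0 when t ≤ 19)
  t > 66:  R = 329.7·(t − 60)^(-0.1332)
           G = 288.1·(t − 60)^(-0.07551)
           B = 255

At 13447 K (t = 134.47):
  B = 255 by definition for t > 66.
At 3978 K (t = 39.78):
  B = 138.5·ln(39.78 − 10) − 305.0 = 138.5·ln 29.78 − 305.0 = 138.5·3.3938 − 305.0 = 165.046.
Gain = 165.046 / 255.000 = 0.6472 → 0.647.

0.647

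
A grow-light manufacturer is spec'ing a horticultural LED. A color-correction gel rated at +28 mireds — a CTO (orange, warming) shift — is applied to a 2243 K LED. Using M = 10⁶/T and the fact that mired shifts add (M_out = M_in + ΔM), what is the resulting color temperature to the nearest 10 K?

M_in = 10⁶/2243 = 445.83 mireds.
M_out = 445.83 + (+28) = 473.83 mireds.
T_out = 10⁶/473.83 = 2110.5 K → 2110 K.

2110 K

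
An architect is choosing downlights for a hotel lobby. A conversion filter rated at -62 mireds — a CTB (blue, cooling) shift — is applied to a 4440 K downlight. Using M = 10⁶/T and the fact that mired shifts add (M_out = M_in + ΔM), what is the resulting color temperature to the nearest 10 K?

M_in = 10⁶/4440 = 225.23 mireds.
M_out = 225.23 + (-62) = 163.23 mireds.
T_out = 10⁶/163.23 = 6126.5 K → 6130 K.

6130 K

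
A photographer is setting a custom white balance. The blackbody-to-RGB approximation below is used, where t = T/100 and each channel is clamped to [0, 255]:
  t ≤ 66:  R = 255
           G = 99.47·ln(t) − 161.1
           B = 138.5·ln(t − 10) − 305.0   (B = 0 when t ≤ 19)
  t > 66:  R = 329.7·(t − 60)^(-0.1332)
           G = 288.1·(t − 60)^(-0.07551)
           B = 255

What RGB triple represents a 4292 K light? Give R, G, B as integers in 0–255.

R=255, G=213, B=179

t = 4292/100 = 42.92; the t ≤ 66 branch applies.
R = 255 by definition for t ≤ 66.
G = 99.47·ln 42.92 − 161.1 = 99.47·3.7593 − 161.1 = 212.841.
B = 138.5·ln(42.92 − 10) − 305.0 = 138.5·ln 32.92 − 305.0 = 138.5·3.4941 − 305.0 = 178.930.
Rounded: (255, 213, 179).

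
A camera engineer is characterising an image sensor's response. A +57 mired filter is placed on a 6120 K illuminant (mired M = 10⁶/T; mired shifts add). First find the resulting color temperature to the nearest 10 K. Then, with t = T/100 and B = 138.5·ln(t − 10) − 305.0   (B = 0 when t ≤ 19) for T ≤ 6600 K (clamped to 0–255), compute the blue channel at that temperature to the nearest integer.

189

M_in = 10⁶/6120 = 163.40; M_out = 163.40 + (+57) = 220.40.
T_out = 10⁶/220.40 = 4537.2 K → 4540 K; t = 45.4.
B = 138.5·ln(45.4 − 10) − 305.0 = 138.5·ln 35.4 − 305.0 = 138.5·3.5667 − 305.0 = 188.990.
Rounded: 189.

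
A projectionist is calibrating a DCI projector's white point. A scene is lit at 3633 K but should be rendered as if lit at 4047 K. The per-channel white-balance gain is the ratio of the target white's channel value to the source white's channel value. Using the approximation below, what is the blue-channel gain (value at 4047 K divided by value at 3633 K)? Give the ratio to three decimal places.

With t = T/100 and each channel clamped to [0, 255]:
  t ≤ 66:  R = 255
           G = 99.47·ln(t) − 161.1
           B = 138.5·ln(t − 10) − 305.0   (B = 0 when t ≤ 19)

At 3633 K (t = 36.33):
  B = 138.5·ln(36.33 − 10) − 305.0 = 138.5·ln 26.33 − 305.0 = 138.5·3.2707 − 305.0 = 147.993.
At 4047 K (t = 40.47):
  B = 138.5·ln(40.47 − 10) − 305.0 = 138.5·ln 30.47 − 305.0 = 138.5·3.4167 − 305.0 = 168.219.
Gain = 168.219 / 147.993 = 1.1367 → 1.137.

1.137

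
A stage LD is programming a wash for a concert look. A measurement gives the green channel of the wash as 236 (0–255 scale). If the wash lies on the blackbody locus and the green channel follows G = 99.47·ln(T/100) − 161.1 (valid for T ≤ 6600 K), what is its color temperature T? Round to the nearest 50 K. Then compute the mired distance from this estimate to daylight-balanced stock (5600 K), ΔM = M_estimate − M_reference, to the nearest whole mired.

ln t = (236 + 161.1) / 99.47 = 3.9922.
t = e^3.9922 = 54.172.
T = 100·t = 5417 K → 5400 K to the nearest 50 K.
M_estimate = 10⁶/5400 = 185.19; M_reference = 10⁶/5600 = 178.57.
ΔM = 185.19 − 178.57 = 6.61 → +7 mireds.

+7 mireds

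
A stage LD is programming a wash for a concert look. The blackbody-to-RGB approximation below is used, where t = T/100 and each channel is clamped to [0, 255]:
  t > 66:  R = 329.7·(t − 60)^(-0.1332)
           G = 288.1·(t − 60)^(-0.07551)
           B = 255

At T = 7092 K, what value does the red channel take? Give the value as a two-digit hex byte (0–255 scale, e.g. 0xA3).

0xF0

t = 7092/100 = 70.92; the t > 66 branch applies.
R = 329.7·(70.92 − 60)^(-0.1332) = 329.7·10.92^(-0.1332) = 329.7·0.72729 = 239.788.
Rounded: 240; in hex, 0xF0.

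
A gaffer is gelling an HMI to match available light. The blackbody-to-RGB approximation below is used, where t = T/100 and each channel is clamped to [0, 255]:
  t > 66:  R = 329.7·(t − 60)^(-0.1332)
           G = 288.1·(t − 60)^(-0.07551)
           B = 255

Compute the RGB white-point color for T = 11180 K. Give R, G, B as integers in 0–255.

R=195, G=214, B=255

t = 11180/100 = 111.8; the t > 66 branch applies.
R = 329.7·(111.8 − 60)^(-0.1332) = 329.7·51.8^(-0.1332) = 329.7·0.59109 = 194.881.
G = 288.1·(111.8 − 60)^(-0.07551) = 288.1·51.8^(-0.07551) = 288.1·0.74225 = 213.843.
B = 255 by definition for t > 66.
Rounded: (195, 214, 255).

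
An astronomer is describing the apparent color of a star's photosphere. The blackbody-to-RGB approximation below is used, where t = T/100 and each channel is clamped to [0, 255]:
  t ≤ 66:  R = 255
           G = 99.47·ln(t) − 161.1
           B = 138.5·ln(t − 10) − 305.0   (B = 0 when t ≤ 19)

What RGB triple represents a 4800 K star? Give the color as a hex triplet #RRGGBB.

#FFE0C7

t = 4800/100 = 48; the t ≤ 66 branch applies.
R = 255 by definition for t ≤ 66.
G = 99.47·ln 48 − 161.1 = 99.47·3.8712 − 161.1 = 223.968.
B = 138.5·ln(48 − 10) − 305.0 = 138.5·ln 38 − 305.0 = 138.5·3.6376 − 305.0 = 198.806.
Rounded: (255, 224, 199).
In hex: #FFE0C7.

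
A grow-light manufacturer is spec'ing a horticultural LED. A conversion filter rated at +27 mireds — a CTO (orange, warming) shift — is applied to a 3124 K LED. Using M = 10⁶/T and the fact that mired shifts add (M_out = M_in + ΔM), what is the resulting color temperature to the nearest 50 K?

M_in = 10⁶/3124 = 320.10 mireds.
M_out = 320.10 + (+27) = 347.10 mireds.
T_out = 10⁶/347.10 = 2881.0 K → 2900 K.

2900 K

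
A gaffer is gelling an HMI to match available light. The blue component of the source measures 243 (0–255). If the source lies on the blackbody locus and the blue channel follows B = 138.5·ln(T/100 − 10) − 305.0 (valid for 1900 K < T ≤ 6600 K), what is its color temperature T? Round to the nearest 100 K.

ln(t − 10) = (243 + 305.0) / 138.5 = 3.9567.
t − 10 = e^3.9567 = 52.283, so t = 62.283.
T = 100·t = 6228 K → 6200 K to the nearest 100 K.

6200 K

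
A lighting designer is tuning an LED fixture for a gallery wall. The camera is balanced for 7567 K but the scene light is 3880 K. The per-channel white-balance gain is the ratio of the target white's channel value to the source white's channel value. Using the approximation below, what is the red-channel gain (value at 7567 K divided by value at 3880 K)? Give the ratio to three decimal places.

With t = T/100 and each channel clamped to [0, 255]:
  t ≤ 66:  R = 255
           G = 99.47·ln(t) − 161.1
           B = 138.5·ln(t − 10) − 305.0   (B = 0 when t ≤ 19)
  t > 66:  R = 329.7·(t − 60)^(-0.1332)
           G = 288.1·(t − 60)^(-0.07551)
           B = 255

At 3880 K (t = 38.8):
  R = 255 by definition for t ≤ 66.
At 7567 K (t = 75.67):
  R = 329.7·(75.67 − 60)^(-0.1332) = 329.7·15.67^(-0.1332) = 329.7·0.69313 = 228.526.
Gain = 228.526 / 255.000 = 0.8962 → 0.896.

0.896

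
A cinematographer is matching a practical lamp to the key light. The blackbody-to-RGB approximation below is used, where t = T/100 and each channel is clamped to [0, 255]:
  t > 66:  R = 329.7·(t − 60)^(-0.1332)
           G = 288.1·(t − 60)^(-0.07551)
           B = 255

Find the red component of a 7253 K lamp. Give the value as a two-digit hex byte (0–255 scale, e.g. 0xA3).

t = 7253/100 = 72.53; the t > 66 branch applies.
R = 329.7·(72.53 − 60)^(-0.1332) = 329.7·12.53^(-0.1332) = 329.7·0.71409 = 235.435.
Rounded: 235; in hex, 0xEB.

0xEB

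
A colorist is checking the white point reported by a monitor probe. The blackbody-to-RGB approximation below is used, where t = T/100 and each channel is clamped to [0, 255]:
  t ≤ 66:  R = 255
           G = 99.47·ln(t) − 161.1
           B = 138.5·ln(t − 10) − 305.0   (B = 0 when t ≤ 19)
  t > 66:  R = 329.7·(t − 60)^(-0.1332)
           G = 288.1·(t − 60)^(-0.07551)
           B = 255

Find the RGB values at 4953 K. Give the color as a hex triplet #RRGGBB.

t = 4953/100 = 49.53; the t ≤ 66 branch applies.
R = 255 by definition for t ≤ 66.
G = 99.47·ln 49.53 − 161.1 = 99.47·3.9026 − 161.1 = 227.089.
B = 138.5·ln(49.53 − 10) − 305.0 = 138.5·ln 39.53 − 305.0 = 138.5·3.6771 − 305.0 = 204.273.
Rounded: (255, 227, 204).
In hex: #FFE3CC.

#FFE3CC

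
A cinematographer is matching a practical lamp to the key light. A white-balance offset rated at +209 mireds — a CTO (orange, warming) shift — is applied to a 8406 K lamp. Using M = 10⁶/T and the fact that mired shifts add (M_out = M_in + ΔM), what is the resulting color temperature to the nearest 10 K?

3050 K

M_in = 10⁶/8406 = 118.96 mireds.
M_out = 118.96 + (+209) = 327.96 mireds.
T_out = 10⁶/327.96 = 3049.1 K → 3050 K.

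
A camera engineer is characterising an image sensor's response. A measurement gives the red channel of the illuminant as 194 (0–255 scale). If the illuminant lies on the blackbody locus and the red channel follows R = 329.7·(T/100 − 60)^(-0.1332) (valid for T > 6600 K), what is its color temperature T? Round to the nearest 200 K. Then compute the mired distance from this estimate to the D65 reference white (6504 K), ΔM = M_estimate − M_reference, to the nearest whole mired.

(t − 60)^(-0.1332) = 194/329.7 = 0.58841.
t − 60 = 0.58841^(1/-0.1332) = 0.58841^(-7.508) = 53.593, so t = 113.593.
T = 100·t = 11359 K → 11400 K to the nearest 200 K.
M_estimate = 10⁶/11400 = 87.72; M_reference = 10⁶/6504 = 153.75.
ΔM = 87.72 − 153.75 = -66.03 → -66 mireds.

-66 mireds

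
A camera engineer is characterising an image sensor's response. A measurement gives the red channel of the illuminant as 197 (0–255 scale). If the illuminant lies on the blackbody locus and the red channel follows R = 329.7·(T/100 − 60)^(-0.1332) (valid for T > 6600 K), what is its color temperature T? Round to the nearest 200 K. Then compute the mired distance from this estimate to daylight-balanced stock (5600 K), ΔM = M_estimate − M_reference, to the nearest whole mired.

(t − 60)^(-0.1332) = 197/329.7 = 0.59751.
t − 60 = 0.59751^(1/-0.1332) = 0.59751^(-7.508) = 47.761, so t = 107.761.
T = 100·t = 10776 K → 10800 K to the nearest 200 K.
M_estimate = 10⁶/10800 = 92.59; M_reference = 10⁶/5600 = 178.57.
ΔM = 92.59 − 178.57 = -85.98 → -86 mireds.

-86 mireds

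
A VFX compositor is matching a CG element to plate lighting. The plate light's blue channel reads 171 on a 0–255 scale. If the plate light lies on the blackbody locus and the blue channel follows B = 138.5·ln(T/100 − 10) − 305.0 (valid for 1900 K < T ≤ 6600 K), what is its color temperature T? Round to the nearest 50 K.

ln(t − 10) = (171 + 305.0) / 138.5 = 3.4368.
t − 10 = e^3.4368 = 31.088, so t = 41.088.
T = 100·t = 4109 K → 4100 K to the nearest 50 K.

4100 K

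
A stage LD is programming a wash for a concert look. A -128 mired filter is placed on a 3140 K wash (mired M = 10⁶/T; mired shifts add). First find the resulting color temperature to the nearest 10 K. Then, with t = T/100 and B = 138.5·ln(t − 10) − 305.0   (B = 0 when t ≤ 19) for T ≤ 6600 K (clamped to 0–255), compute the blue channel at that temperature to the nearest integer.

214

M_in = 10⁶/3140 = 318.47; M_out = 318.47 + (-128) = 190.47.
T_out = 10⁶/190.47 = 5250.1 K → 5250 K; t = 52.5.
B = 138.5·ln(52.5 − 10) − 305.0 = 138.5·ln 42.5 − 305.0 = 138.5·3.7495 − 305.0 = 214.306.
Rounded: 214.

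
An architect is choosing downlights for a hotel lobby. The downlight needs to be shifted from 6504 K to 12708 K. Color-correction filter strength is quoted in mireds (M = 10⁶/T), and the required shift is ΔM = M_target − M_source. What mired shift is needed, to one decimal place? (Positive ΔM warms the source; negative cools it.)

-75.1 mireds

M_source = 10⁶/6504 = 153.752; M_target = 10⁶/12708 = 78.691.
ΔM = 78.691 − 153.752 = -75.061 → -75.1 mireds, a cooling shift.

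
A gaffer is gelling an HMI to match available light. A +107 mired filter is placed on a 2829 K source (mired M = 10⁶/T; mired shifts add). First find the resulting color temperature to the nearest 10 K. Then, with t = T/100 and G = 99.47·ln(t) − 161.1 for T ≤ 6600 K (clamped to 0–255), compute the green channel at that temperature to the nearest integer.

M_in = 10⁶/2829 = 353.48; M_out = 353.48 + (+107) = 460.48.
T_out = 10⁶/460.48 = 2171.6 K → 2170 K; t = 21.7.
G = 99.47·ln 21.7 − 161.1 = 99.47·3.0773 − 161.1 = 145.000.
Rounded: 145.

145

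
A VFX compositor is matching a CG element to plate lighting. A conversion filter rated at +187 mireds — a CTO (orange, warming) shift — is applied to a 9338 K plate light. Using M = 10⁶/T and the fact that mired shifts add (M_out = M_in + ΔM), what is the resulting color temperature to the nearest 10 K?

3400 K

M_in = 10⁶/9338 = 107.09 mireds.
M_out = 107.09 + (+187) = 294.09 mireds.
T_out = 10⁶/294.09 = 3400.3 K → 3400 K.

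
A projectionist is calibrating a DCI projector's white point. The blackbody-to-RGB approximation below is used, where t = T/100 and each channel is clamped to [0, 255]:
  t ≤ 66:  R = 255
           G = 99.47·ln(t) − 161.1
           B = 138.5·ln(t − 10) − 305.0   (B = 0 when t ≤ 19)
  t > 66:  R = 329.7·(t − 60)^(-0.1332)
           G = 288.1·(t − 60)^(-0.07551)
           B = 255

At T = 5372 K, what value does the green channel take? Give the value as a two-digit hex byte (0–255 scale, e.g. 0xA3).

0xEB

t = 5372/100 = 53.72; the t ≤ 66 branch applies.
G = 99.47·ln 53.72 − 161.1 = 99.47·3.9838 − 161.1 = 235.167.
Rounded: 235; in hex, 0xEB.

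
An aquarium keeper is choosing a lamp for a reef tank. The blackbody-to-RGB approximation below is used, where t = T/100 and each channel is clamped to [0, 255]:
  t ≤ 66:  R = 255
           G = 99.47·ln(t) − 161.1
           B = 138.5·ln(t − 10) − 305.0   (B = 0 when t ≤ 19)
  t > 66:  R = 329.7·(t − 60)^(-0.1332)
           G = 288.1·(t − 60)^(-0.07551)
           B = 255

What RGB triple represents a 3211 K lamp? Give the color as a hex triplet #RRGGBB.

#FFB87C

t = 3211/100 = 32.11; the t ≤ 66 branch applies.
R = 255 by definition for t ≤ 66.
G = 99.47·ln 32.11 − 161.1 = 99.47·3.4692 − 161.1 = 183.978.
B = 138.5·ln(32.11 − 10) − 305.0 = 138.5·ln 22.11 − 305.0 = 138.5·3.0960 − 305.0 = 123.800.
Rounded: (255, 184, 124).
In hex: #FFB87C.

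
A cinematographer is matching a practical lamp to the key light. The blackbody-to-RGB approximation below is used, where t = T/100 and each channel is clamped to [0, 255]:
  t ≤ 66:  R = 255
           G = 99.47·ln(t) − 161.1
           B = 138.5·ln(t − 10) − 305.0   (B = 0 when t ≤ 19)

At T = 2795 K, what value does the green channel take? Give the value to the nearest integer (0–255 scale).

t = 2795/100 = 27.95; the t ≤ 66 branch applies.
G = 99.47·ln 27.95 − 161.1 = 99.47·3.3304 − 161.1 = 170.177.
Rounded: 170.

170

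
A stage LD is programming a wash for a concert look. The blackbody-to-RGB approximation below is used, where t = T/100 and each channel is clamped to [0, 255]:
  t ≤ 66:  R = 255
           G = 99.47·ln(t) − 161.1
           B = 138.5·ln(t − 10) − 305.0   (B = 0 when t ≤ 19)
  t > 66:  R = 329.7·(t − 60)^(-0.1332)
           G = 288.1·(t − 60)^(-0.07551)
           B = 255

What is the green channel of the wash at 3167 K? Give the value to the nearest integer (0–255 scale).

183

t = 3167/100 = 31.67; the t ≤ 66 branch applies.
G = 99.47·ln 31.67 − 161.1 = 99.47·3.4554 − 161.1 = 182.606.
Rounded: 183.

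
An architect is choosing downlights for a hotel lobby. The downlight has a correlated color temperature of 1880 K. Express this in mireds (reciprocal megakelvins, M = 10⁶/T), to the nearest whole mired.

532 mireds

M = 10⁶ / 1880 = 531.915 → 532 mireds.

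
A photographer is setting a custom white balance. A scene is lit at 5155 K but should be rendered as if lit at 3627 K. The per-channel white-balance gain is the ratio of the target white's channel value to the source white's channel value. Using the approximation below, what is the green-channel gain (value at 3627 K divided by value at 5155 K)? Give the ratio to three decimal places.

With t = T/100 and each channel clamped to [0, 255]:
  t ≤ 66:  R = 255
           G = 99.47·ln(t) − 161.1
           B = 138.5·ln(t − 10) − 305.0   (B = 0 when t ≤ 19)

0.849

At 5155 K (t = 51.55):
  G = 99.47·ln 51.55 − 161.1 = 99.47·3.9426 − 161.1 = 231.066.
At 3627 K (t = 36.27):
  G = 99.47·ln 36.27 − 161.1 = 99.47·3.5910 − 161.1 = 196.096.
Gain = 196.096 / 231.066 = 0.8487 → 0.849.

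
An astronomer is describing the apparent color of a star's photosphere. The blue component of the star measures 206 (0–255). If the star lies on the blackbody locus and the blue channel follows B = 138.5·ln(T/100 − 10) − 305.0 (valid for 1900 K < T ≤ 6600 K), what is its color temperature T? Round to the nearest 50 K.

ln(t − 10) = (206 + 305.0) / 138.5 = 3.6895.
t − 10 = e^3.6895 = 40.026, so t = 50.026.
T = 100·t = 5003 K → 5000 K to the nearest 50 K.

5000 K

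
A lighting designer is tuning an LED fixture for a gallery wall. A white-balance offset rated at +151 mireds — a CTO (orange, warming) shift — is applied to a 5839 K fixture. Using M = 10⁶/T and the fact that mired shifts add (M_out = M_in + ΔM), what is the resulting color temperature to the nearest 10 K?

M_in = 10⁶/5839 = 171.26 mireds.
M_out = 171.26 + (+151) = 322.26 mireds.
T_out = 10⁶/322.26 = 3103.1 K → 3100 K.

3100 K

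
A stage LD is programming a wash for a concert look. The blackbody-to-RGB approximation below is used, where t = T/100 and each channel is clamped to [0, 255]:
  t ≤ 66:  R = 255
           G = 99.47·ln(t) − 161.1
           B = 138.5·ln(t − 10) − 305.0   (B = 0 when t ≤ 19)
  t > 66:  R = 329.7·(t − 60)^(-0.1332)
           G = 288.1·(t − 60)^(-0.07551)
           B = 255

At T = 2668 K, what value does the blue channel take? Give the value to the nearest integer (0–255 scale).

t = 2668/100 = 26.68; the t ≤ 66 branch applies.
B = 138.5·ln(26.68 − 10) − 305.0 = 138.5·ln 16.68 − 305.0 = 138.5·2.8142 − 305.0 = 84.768.
Rounded: 85.

85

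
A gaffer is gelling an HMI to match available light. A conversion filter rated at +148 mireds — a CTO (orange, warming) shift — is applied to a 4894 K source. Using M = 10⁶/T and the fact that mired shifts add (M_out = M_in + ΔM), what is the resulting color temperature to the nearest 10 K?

M_in = 10⁶/4894 = 204.33 mireds.
M_out = 204.33 + (+148) = 352.33 mireds.
T_out = 10⁶/352.33 = 2838.2 K → 2840 K.

2840 K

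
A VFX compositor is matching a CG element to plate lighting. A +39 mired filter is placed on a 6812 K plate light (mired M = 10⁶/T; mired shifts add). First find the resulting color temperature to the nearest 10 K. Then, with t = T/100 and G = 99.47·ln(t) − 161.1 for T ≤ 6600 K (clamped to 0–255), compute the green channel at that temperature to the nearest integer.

235

M_in = 10⁶/6812 = 146.80; M_out = 146.80 + (+39) = 185.80.
T_out = 10⁶/185.80 = 5382.1 K → 5380 K; t = 53.8.
G = 99.47·ln 53.8 − 161.1 = 99.47·3.9853 − 161.1 = 235.315.
Rounded: 235.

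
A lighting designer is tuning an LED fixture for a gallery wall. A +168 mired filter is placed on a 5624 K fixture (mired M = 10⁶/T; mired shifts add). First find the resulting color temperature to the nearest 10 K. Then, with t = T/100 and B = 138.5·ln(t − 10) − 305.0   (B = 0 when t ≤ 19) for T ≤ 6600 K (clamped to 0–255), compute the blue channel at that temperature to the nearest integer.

102

M_in = 10⁶/5624 = 177.81; M_out = 177.81 + (+168) = 345.81.
T_out = 10⁶/345.81 = 2891.8 K → 2890 K; t = 28.9.
B = 138.5·ln(28.9 − 10) − 305.0 = 138.5·ln 18.9 − 305.0 = 138.5·2.9392 − 305.0 = 102.074.
Rounded: 102.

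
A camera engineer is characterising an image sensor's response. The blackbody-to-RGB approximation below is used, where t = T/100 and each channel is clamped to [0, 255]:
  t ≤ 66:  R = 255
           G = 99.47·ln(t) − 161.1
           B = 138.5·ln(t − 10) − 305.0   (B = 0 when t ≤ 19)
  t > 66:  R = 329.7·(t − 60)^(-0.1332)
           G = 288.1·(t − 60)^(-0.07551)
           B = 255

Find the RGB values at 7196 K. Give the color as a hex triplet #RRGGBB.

t = 7196/100 = 71.96; the t > 66 branch applies.
R = 329.7·(71.96 − 60)^(-0.1332) = 329.7·11.96^(-0.1332) = 329.7·0.71853 = 236.900.
G = 288.1·(71.96 − 60)^(-0.07551) = 288.1·11.96^(-0.07551) = 288.1·0.82913 = 238.871.
B = 255 by definition for t > 66.
Rounded: (237, 239, 255).
In hex: #EDEFFF.

#EDEFFF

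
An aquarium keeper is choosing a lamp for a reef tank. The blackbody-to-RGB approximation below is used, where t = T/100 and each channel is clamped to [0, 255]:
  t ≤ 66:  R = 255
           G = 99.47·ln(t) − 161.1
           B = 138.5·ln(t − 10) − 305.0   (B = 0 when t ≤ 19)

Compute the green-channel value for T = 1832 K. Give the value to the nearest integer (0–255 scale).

t = 1832/100 = 18.32; the t ≤ 66 branch applies.
G = 99.47·ln 18.32 − 161.1 = 99.47·2.9080 − 161.1 = 128.158.
Rounded: 128.

128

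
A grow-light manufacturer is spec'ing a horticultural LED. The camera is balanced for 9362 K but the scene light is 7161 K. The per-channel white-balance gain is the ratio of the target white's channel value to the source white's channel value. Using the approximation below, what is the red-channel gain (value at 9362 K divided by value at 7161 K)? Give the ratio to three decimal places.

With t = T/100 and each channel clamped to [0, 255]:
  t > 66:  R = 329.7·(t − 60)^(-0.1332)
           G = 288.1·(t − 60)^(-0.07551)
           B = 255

0.868

At 7161 K (t = 71.61):
  R = 329.7·(71.61 − 60)^(-0.1332) = 329.7·11.61^(-0.1332) = 329.7·0.72138 = 237.839.
At 9362 K (t = 93.62):
  R = 329.7·(93.62 − 60)^(-0.1332) = 329.7·33.62^(-0.1332) = 329.7·0.62612 = 206.432.
Gain = 206.432 / 237.839 = 0.8679 → 0.868.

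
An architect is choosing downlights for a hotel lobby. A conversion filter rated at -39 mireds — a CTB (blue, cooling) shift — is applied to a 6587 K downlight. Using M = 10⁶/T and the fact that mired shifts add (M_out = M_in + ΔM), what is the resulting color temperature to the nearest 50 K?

M_in = 10⁶/6587 = 151.81 mireds.
M_out = 151.81 + (-39) = 112.81 mireds.
T_out = 10⁶/112.81 = 8864.1 K → 8850 K.

8850 K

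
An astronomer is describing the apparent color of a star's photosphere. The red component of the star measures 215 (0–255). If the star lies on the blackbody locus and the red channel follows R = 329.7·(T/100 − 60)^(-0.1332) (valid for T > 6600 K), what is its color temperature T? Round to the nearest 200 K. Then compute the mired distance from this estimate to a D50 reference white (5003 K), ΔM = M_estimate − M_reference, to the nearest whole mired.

(t − 60)^(-0.1332) = 215/329.7 = 0.65211.
t − 60 = 0.65211^(1/-0.1332) = 0.65211^(-7.508) = 24.774, so t = 84.774.
T = 100·t = 8477 K → 8400 K to the nearest 200 K.
M_estimate = 10⁶/8400 = 119.05; M_reference = 10⁶/5003 = 199.88.
ΔM = 119.05 − 199.88 = -80.83 → -81 mireds.

-81 mireds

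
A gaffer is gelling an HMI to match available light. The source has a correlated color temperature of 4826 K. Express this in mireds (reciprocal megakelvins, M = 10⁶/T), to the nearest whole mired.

207 mireds

M = 10⁶ / 4826 = 207.211 → 207 mireds.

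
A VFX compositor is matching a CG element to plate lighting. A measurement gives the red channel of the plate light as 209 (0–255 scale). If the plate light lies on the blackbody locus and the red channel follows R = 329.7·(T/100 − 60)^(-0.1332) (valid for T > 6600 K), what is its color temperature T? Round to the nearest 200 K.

(t − 60)^(-0.1332) = 209/329.7 = 0.63391.
t − 60 = 0.63391^(1/-0.1332) = 0.63391^(-7.508) = 30.639, so t = 90.639.
T = 100·t = 9064 K → 9000 K to the nearest 200 K.

9000 K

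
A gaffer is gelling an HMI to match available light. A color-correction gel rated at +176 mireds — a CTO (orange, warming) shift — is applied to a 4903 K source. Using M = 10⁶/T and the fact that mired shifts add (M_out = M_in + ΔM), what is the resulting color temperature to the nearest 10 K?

M_in = 10⁶/4903 = 203.96 mireds.
M_out = 203.96 + (+176) = 379.96 mireds.
T_out = 10⁶/379.96 = 2631.9 K → 2630 K.

2630 K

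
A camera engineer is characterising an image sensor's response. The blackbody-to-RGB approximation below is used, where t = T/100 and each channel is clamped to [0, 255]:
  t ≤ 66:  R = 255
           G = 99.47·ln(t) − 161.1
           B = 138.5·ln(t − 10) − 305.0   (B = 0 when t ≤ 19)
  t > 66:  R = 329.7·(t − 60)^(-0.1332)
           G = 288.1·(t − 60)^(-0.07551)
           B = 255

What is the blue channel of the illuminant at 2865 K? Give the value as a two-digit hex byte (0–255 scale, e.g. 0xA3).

t = 2865/100 = 28.65; the t ≤ 66 branch applies.
B = 138.5·ln(28.65 − 10) − 305.0 = 138.5·ln 18.65 − 305.0 = 138.5·2.9258 − 305.0 = 100.230.
Rounded: 100; in hex, 0x64.

0x64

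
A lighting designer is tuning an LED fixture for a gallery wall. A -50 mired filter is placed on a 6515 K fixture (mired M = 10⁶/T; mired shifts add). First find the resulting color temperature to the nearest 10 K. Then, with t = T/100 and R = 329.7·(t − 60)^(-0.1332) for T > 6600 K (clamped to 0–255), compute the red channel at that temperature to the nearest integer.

204

M_in = 10⁶/6515 = 153.49; M_out = 153.49 + (-50) = 103.49.
T_out = 10⁶/103.49 = 9662.6 K → 9660 K; t = 96.6.
R = 329.7·(96.6 − 60)^(-0.1332) = 329.7·36.6^(-0.1332) = 329.7·0.61908 = 204.110.
Rounded: 204.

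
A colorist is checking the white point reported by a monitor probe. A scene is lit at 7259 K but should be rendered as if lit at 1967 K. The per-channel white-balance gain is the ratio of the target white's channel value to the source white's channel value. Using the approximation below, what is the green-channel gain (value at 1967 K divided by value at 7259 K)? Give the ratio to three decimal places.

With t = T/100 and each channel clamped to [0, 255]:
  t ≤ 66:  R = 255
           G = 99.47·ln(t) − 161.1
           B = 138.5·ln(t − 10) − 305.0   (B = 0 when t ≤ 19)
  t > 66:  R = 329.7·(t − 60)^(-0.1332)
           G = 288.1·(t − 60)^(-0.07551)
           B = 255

At 7259 K (t = 72.59):
  G = 288.1·(72.59 − 60)^(-0.07551) = 288.1·12.59^(-0.07551) = 288.1·0.82592 = 237.947.
At 1967 K (t = 19.67):
  G = 99.47·ln 19.67 − 161.1 = 99.47·2.9791 − 161.1 = 135.231.
Gain = 135.231 / 237.947 = 0.5683 → 0.568.

0.568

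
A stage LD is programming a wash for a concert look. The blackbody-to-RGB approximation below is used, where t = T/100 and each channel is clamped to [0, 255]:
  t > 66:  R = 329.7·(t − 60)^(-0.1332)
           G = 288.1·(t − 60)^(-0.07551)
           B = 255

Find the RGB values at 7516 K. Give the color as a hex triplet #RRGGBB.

#E6EBFF

t = 7516/100 = 75.16; the t > 66 branch applies.
R = 329.7·(75.16 − 60)^(-0.1332) = 329.7·15.16^(-0.1332) = 329.7·0.69619 = 229.535.
G = 288.1·(75.16 − 60)^(-0.07551) = 288.1·15.16^(-0.07551) = 288.1·0.81441 = 234.633.
B = 255 by definition for t > 66.
Rounded: (230, 235, 255).
In hex: #E6EBFF.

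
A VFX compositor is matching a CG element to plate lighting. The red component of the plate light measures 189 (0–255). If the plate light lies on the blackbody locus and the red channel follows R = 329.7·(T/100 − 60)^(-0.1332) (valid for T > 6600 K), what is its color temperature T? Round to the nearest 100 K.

12500 K

(t − 60)^(-0.1332) = 189/329.7 = 0.57325.
t − 60 = 0.57325^(1/-0.1332) = 0.57325^(-7.508) = 65.199, so t = 125.199.
T = 100·t = 12520 K → 12500 K to the nearest 100 K.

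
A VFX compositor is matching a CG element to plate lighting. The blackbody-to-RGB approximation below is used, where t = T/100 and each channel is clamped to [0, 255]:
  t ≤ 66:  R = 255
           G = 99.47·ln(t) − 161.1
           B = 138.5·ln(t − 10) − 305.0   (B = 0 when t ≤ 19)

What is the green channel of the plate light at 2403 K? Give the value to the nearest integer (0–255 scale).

t = 2403/100 = 24.03; the t ≤ 66 branch applies.
G = 99.47·ln 24.03 − 161.1 = 99.47·3.1793 − 161.1 = 155.145.
Rounded: 155.

155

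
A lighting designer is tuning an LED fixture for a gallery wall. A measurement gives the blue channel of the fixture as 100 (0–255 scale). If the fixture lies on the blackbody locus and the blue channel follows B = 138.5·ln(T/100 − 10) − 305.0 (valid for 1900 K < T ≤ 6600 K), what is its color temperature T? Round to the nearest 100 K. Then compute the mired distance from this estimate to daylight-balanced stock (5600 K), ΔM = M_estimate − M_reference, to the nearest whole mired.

+166 mireds

ln(t − 10) = (100 + 305.0) / 138.5 = 2.9242.
t − 10 = e^2.9242 = 18.619, so t = 28.619.
T = 100·t = 2862 K → 2900 K to the nearest 100 K.
M_estimate = 10⁶/2900 = 344.83; M_reference = 10⁶/5600 = 178.57.
ΔM = 344.83 − 178.57 = 166.26 → +166 mireds.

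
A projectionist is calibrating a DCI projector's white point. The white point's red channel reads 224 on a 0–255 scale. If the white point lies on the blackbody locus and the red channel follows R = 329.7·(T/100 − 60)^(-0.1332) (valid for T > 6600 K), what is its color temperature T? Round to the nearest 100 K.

7800 K

(t − 60)^(-0.1332) = 224/329.7 = 0.67941.
t − 60 = 0.67941^(1/-0.1332) = 0.67941^(-7.508) = 18.209, so t = 78.209.
T = 100·t = 7821 K → 7800 K to the nearest 100 K.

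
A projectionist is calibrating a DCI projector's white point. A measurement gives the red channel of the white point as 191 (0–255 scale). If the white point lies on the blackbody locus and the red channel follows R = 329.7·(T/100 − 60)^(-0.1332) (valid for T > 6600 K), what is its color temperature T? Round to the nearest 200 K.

(t − 60)^(-0.1332) = 191/329.7 = 0.57931.
t − 60 = 0.57931^(1/-0.1332) = 0.57931^(-7.508) = 60.245, so t = 120.245.
T = 100·t = 12025 K → 12000 K to the nearest 200 K.

12000 K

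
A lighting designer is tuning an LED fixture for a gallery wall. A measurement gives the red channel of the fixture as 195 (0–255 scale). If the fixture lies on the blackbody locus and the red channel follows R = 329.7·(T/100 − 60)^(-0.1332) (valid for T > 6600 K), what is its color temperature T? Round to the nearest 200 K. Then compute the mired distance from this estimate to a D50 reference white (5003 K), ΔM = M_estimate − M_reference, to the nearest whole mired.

(t − 60)^(-0.1332) = 195/329.7 = 0.59145.
t − 60 = 0.59145^(1/-0.1332) = 0.59145^(-7.508) = 51.564, so t = 111.564.
T = 100·t = 11156 K → 11200 K to the nearest 200 K.
M_estimate = 10⁶/11200 = 89.29; M_reference = 10⁶/5003 = 199.88.
ΔM = 89.29 − 199.88 = -110.59 → -111 mireds.

-111 mireds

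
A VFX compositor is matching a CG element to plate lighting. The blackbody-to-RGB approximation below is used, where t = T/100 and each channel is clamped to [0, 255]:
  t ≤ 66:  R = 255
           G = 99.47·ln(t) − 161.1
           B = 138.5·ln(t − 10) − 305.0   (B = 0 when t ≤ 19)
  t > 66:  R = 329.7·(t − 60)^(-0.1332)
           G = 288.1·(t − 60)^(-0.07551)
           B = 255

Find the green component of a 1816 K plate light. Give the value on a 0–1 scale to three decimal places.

0.499

t = 1816/100 = 18.16; the t ≤ 66 branch applies.
G = 99.47·ln 18.16 − 161.1 = 99.47·2.8992 − 161.1 = 127.286.
On a 0–1 scale: 127.286/255 = 0.4992 → 0.499.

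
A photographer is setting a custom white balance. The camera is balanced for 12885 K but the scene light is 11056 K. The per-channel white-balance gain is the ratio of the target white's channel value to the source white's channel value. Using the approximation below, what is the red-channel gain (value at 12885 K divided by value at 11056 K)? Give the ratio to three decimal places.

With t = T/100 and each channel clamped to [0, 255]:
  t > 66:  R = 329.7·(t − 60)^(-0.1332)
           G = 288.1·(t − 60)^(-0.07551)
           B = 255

0.960

At 11056 K (t = 110.56):
  R = 329.7·(110.56 − 60)^(-0.1332) = 329.7·50.56^(-0.1332) = 329.7·0.59300 = 195.511.
At 12885 K (t = 128.85):
  R = 329.7·(128.85 − 60)^(-0.1332) = 329.7·68.85^(-0.1332) = 329.7·0.56910 = 187.633.
Gain = 187.633 / 195.511 = 0.9597 → 0.960.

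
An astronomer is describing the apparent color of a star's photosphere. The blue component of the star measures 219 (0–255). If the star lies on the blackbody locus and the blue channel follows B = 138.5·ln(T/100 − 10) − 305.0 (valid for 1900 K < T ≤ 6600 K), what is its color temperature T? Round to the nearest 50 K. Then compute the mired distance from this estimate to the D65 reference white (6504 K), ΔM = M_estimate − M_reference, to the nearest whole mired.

ln(t − 10) = (219 + 305.0) / 138.5 = 3.7834.
t − 10 = e^3.7834 = 43.965, so t = 53.965.
T = 100·t = 5396 K → 5400 K to the nearest 50 K.
M_estimate = 10⁶/5400 = 185.19; M_reference = 10⁶/6504 = 153.75.
ΔM = 185.19 − 153.75 = 31.43 → +31 mireds.

+31 mireds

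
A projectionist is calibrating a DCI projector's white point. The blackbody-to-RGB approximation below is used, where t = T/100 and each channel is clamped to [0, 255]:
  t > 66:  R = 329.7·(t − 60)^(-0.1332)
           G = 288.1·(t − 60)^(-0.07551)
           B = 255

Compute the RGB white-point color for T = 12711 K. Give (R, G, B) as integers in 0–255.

(188, 210, 255)

t = 12711/100 = 127.11; the t > 66 branch applies.
R = 329.7·(127.11 − 60)^(-0.1332) = 329.7·67.11^(-0.1332) = 329.7·0.57105 = 188.274.
G = 288.1·(127.11 − 60)^(-0.07551) = 288.1·67.11^(-0.07551) = 288.1·0.72788 = 209.702.
B = 255 by definition for t > 66.
Rounded: (188, 210, 255).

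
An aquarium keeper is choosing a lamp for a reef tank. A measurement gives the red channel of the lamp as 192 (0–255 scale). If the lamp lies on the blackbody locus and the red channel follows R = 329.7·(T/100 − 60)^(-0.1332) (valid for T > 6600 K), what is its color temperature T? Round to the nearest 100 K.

11800 K

(t − 60)^(-0.1332) = 192/329.7 = 0.58235.
t − 60 = 0.58235^(1/-0.1332) = 0.58235^(-7.508) = 57.929, so t = 117.929.
T = 100·t = 11793 K → 11800 K to the nearest 100 K.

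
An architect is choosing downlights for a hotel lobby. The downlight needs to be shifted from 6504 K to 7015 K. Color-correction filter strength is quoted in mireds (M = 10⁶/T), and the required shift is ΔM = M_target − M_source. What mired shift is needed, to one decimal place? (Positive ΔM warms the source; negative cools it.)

M_source = 10⁶/6504 = 153.752; M_target = 10⁶/7015 = 142.552.
ΔM = 142.552 − 153.752 = -11.200 → -11.2 mireds, a cooling shift.

-11.2 mireds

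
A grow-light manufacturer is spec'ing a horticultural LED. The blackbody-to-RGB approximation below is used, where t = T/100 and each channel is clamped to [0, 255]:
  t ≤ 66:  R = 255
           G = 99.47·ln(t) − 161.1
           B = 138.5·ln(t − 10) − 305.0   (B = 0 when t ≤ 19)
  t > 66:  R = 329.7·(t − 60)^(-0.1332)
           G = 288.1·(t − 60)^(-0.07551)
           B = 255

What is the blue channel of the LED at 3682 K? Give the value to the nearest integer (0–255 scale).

151

t = 3682/100 = 36.82; the t ≤ 66 branch applies.
B = 138.5·ln(36.82 − 10) − 305.0 = 138.5·ln 26.82 − 305.0 = 138.5·3.2891 − 305.0 = 150.547.
Rounded: 151.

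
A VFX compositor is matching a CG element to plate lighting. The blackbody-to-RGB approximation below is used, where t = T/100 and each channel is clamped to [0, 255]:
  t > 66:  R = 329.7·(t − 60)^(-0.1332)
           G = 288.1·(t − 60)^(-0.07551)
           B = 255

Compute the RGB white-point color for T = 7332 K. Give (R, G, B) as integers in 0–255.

(234, 237, 255)

t = 7332/100 = 73.32; the t > 66 branch applies.
R = 329.7·(73.32 − 60)^(-0.1332) = 329.7·13.32^(-0.1332) = 329.7·0.70830 = 233.526.
G = 288.1·(73.32 − 60)^(-0.07551) = 288.1·13.32^(-0.07551) = 288.1·0.82241 = 236.936.
B = 255 by definition for t > 66.
Rounded: (234, 237, 255).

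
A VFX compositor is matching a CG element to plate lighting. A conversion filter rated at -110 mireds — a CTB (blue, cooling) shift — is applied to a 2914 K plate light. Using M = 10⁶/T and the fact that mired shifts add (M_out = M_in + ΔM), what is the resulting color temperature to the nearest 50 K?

M_in = 10⁶/2914 = 343.17 mireds.
M_out = 343.17 + (-110) = 233.17 mireds.
T_out = 10⁶/233.17 = 4288.7 K → 4300 K.

4300 K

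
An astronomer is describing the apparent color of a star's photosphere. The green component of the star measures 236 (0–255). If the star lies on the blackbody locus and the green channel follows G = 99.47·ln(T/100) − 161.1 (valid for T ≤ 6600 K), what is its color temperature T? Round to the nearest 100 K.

ln t = (236 + 161.1) / 99.47 = 3.9922.
t = e^3.9922 = 54.172.
T = 100·t = 5417 K → 5400 K to the nearest 100 K.

5400 K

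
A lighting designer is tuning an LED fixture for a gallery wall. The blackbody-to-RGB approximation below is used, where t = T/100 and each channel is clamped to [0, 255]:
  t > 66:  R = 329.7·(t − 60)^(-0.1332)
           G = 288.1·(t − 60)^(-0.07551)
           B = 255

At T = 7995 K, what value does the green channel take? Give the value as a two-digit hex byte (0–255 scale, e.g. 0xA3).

0xE6

t = 7995/100 = 79.95; the t > 66 branch applies.
G = 288.1·(79.95 − 60)^(-0.07551) = 288.1·19.95^(-0.07551) = 288.1·0.79770 = 229.818.
Rounded: 230; in hex, 0xE6.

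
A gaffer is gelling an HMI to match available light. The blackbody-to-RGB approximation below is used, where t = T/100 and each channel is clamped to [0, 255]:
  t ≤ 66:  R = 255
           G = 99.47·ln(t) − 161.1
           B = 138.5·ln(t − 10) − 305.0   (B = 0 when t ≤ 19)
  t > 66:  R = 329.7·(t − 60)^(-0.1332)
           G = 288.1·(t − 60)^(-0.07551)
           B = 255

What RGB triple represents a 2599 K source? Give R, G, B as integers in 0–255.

R=255, G=163, B=79

t = 2599/100 = 25.99; the t ≤ 66 branch applies.
R = 255 by definition for t ≤ 66.
G = 99.47·ln 25.99 − 161.1 = 99.47·3.2577 − 161.1 = 162.945.
B = 138.5·ln(25.99 − 10) − 305.0 = 138.5·ln 15.99 − 305.0 = 138.5·2.7720 − 305.0 = 78.917.
Rounded: (255, 163, 79).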